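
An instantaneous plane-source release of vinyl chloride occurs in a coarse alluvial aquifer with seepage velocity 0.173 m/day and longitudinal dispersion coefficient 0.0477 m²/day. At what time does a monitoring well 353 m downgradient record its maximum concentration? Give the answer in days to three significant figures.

2040 days

For the 1D instantaneous-source solution, setting ∂C/∂t = 0 at fixed x gives v²t² + 2Dt − x² = 0, so t = (√(D² + v²x²) − D)/v².
√(D² + v²x²) = √(0.0477² + 0.173² × 353²) = 61.07; v² = 0.029929.
t = (61.07 − 0.0477)/0.029929 = 2040 days (vs. the pure-advection estimate x/v = 2040 d).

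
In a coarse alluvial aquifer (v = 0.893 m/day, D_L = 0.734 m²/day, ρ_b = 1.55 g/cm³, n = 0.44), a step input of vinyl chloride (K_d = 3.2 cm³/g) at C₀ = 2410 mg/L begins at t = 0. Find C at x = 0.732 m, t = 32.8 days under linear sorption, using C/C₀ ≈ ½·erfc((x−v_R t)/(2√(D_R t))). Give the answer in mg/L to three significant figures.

Retardation factor R = 1 + ρ_b·K_d/n = 1 + 1.55 × 3.2/0.44 = 12.27.
Sorption retards both mechanisms: v_R = v/R = 0.07278 m/day, D_R = D/R = 0.05982 m²/day.
v_R·t = 0.07278 × 32.8 = 2.387184 m; 2√(D_R t) = 2.801 m; argument = (0.732 − 2.387184)/2.801 = -0.5909.
C = C₀ × ½·erfc(-0.5909) = 2410 × 0.7983 = 1920 mg/L.

1920 mg/L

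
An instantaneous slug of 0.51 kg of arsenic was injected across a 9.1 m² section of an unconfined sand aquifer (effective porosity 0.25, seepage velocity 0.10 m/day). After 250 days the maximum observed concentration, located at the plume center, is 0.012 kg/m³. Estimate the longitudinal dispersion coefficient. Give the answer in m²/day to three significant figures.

0.111 m²/day

At the plume center C_max = M/(n_e·A·√(4πDt)), so D = M²/(4πt·(n_e·A·C_max)²).
n_e·A·C_max = 0.25 × 9.1 × 0.012 = 0.02730 kg/m.
D = 0.51²/(4π × 250 × 0.02730²) = 0.111 m²/day.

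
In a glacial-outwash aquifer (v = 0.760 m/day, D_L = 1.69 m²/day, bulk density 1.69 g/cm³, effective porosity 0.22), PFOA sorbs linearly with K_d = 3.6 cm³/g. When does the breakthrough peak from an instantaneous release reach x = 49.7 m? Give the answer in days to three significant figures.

Retardation factor R = 1 + ρ_b·K_d/n = 1 + 1.69 × 3.6/0.22 = 28.65.
Sorption retards both mechanisms: v_R = v/R = 0.02653 m/day, D_R = D/R = 0.05899 m²/day.
Peak time from v_R²t² + 2D_R t − x² = 0: t = (√(D_R² + v_R²x²) − D_R)/v_R².
√(D_R² + v_R²x²) = √(0.05899² + 0.02653² × 49.7²) = 1.320; v_R² = 0.0007038.
t = (1.320 − 0.05899)/0.0007038 = 1790 days.

1790 days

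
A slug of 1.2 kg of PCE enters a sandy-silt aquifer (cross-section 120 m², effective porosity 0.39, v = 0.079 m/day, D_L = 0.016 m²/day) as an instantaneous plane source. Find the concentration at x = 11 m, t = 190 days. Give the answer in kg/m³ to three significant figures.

0.00111 kg/m³

For an instantaneous plane source, C(x,t) = M/(n_e·A·√(4πDt)) · exp(−(x−vt)²/(4Dt)), with n_e·A the pore (flow) area.
Plume center vt = 0.079 × 190 = 15.01 m, so the well at 11 m is 4.01 m upgradient of the peak.
√(4πDt) = 6.181 m, giving peak height M/(n_e·A·√(4πDt)) = 1.2/(0.39 × 120 × 6.181) = 0.004148 kg/m³.
(x−vt)²/(4Dt) = (-4.01)²/(4 × 0.016 × 190) = 1.322; exp(−1.322) = 0.2666.
C = 0.004148 × 0.2666 = 0.00111 kg/m³.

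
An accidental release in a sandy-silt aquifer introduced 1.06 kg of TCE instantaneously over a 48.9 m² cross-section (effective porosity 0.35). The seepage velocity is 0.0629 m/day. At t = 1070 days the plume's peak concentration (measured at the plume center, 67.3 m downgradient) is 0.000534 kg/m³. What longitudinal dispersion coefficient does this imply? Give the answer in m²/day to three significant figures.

1.00 m²/day

At the plume center C_max = M/(n_e·A·√(4πDt)), so D = M²/(4πt·(n_e·A·C_max)²).
n_e·A·C_max = 0.35 × 48.9 × 0.000534 = 0.009139 kg/m.
D = 1.06²/(4π × 1070 × 0.009139²) = 1.00 m²/day.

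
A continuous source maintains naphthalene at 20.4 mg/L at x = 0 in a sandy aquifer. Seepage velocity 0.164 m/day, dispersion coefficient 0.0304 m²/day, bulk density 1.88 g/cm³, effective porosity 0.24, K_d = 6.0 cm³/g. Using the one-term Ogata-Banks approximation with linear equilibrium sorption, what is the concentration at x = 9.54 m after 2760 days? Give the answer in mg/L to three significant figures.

9.72 mg/L

Retardation factor R = 1 + ρ_b·K_d/n = 1 + 1.88 × 6.0/0.24 = 48.00.
Sorption retards both mechanisms: v_R = v/R = 0.003417 m/day, D_R = D/R = 0.0006333 m²/day.
v_R·t = 0.003417 × 2760 = 9.43092 m; 2√(D_R t) = 2.644 m; argument = (9.54 − 9.43092)/2.644 = 0.04126.
C = C₀ × ½·erfc(0.04126) = 20.4 × 0.4767 = 9.72 mg/L.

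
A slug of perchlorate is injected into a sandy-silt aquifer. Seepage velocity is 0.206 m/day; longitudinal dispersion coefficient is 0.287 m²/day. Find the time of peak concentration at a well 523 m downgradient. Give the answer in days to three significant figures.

For the 1D instantaneous-source solution, setting ∂C/∂t = 0 at fixed x gives v²t² + 2Dt − x² = 0, so t = (√(D² + v²x²) − D)/v².
√(D² + v²x²) = √(0.287² + 0.206² × 523²) = 107.7; v² = 0.042436.
t = (107.7 − 0.287)/0.042436 = 2530 days (vs. the pure-advection estimate x/v = 2540 d).

2530 days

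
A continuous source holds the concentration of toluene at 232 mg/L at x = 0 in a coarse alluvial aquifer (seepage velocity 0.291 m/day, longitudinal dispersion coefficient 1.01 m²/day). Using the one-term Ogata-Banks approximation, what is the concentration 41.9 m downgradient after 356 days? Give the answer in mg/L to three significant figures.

For a continuous step input, C/C₀ ≈ ½·erfc((x−vt)/(2√(Dt))).
vt = 0.291 × 356 = 103.596 m and 2√(Dt) = 2√(1.01 × 356) = 37.92 m.
Argument (x−vt)/(2√(Dt)) = (41.9 − 103.596)/37.92 = -1.627; ½·erfc(-1.627) = 0.9893.
C = 232 × 0.9893 = 230 mg/L.

230 mg/L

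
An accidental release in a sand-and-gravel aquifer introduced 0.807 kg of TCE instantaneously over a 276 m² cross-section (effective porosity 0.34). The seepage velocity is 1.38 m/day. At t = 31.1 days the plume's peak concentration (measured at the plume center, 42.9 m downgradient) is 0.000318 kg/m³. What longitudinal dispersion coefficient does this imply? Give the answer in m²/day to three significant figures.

At the plume center C_max = M/(n_e·A·√(4πDt)), so D = M²/(4πt·(n_e·A·C_max)²).
n_e·A·C_max = 0.34 × 276 × 0.000318 = 0.02984 kg/m.
D = 0.807²/(4π × 31.1 × 0.02984²) = 1.87 m²/day.

1.87 m²/day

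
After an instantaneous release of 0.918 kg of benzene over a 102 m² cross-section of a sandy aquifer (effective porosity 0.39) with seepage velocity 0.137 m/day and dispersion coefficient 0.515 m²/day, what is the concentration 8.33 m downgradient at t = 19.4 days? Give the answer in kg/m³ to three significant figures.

0.000921 kg/m³

For an instantaneous plane source, C(x,t) = M/(n_e·A·√(4πDt)) · exp(−(x−vt)²/(4Dt)), with n_e·A the pore (flow) area.
Plume center vt = 0.137 × 19.4 = 2.6578 m, so the well at 8.33 m is 5.6722 m downgradient of the peak.
√(4πDt) = 11.20 m, giving peak height M/(n_e·A·√(4πDt)) = 0.918/(0.39 × 102 × 11.20) = 0.002060 kg/m³.
(x−vt)²/(4Dt) = (5.6722)²/(4 × 0.515 × 19.4) = 0.8051; exp(−0.8051) = 0.4470.
C = 0.002060 × 0.4470 = 0.000921 kg/m³.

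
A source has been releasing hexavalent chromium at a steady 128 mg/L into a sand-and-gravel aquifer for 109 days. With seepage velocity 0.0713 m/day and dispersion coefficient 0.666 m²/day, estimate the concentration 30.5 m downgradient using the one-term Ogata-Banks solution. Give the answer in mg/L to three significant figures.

3.79 mg/L

For a continuous step input, C/C₀ ≈ ½·erfc((x−vt)/(2√(Dt))).
vt = 0.0713 × 109 = 7.7717 m and 2√(Dt) = 2√(0.666 × 109) = 17.04 m.
Argument (x−vt)/(2√(Dt)) = (30.5 − 7.7717)/17.04 = 1.334; ½·erfc(1.334) = 0.02961.
C = 128 × 0.02961 = 3.79 mg/L.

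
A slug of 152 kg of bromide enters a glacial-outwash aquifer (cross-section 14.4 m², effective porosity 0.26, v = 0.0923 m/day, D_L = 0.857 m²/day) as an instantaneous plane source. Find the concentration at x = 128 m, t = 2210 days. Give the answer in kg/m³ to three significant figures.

For an instantaneous plane source, C(x,t) = M/(n_e·A·√(4πDt)) · exp(−(x−vt)²/(4Dt)), with n_e·A the pore (flow) area.
Plume center vt = 0.0923 × 2210 = 203.983 m, so the well at 128 m is 75.983 m upgradient of the peak.
√(4πDt) = 154.3 m, giving peak height M/(n_e·A·√(4πDt)) = 152/(0.26 × 14.4 × 154.3) = 0.2631 kg/m³.
(x−vt)²/(4Dt) = (-75.983)²/(4 × 0.857 × 2210) = 0.7621; exp(−0.7621) = 0.4667.
C = 0.2631 × 0.4667 = 0.123 kg/m³.

0.123 kg/m³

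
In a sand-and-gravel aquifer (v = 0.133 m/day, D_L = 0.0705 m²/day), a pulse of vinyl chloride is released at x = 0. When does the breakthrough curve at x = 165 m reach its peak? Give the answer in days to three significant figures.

1240 days

For the 1D instantaneous-source solution, setting ∂C/∂t = 0 at fixed x gives v²t² + 2Dt − x² = 0, so t = (√(D² + v²x²) − D)/v².
√(D² + v²x²) = √(0.0705² + 0.133² × 165²) = 21.95; v² = 0.017689.
t = (21.95 − 0.0705)/0.017689 = 1240 days (vs. the pure-advection estimate x/v = 1240 d).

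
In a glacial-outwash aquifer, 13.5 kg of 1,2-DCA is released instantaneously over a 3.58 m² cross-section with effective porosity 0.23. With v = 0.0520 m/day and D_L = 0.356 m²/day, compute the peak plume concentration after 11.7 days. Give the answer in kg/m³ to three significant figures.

The peak of an instantaneous 1D plume sits at x = vt; there the Gaussian factor is 1 and C_max = M/(n_e·A·√(4πDt)), where n_e·A is the pore area the mass is dissolved in.
√(4πDt) = √(4π × 0.356 × 11.7) = 7.235 m, so C_max = 13.5/(0.23 × 3.58 × 7.235) = 2.27 kg/m³.

2.27 kg/m³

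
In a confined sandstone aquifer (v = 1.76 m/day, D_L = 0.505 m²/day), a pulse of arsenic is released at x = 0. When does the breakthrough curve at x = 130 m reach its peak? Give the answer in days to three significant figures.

For the 1D instantaneous-source solution, setting ∂C/∂t = 0 at fixed x gives v²t² + 2Dt − x² = 0, so t = (√(D² + v²x²) − D)/v².
√(D² + v²x²) = √(0.505² + 1.76² × 130²) = 228.8; v² = 3.0976.
t = (228.8 − 0.505)/3.0976 = 73.7 days (vs. the pure-advection estimate x/v = 73.9 d).

73.7 days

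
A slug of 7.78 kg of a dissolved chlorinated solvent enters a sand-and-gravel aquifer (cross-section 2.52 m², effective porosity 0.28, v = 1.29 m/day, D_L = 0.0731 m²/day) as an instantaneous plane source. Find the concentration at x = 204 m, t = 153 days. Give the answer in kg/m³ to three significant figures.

0.348 kg/m³

For an instantaneous plane source, C(x,t) = M/(n_e·A·√(4πDt)) · exp(−(x−vt)²/(4Dt)), with n_e·A the pore (flow) area.
Plume center vt = 1.29 × 153 = 197.37 m, so the well at 204 m is 6.63 m downgradient of the peak.
√(4πDt) = 11.86 m, giving peak height M/(n_e·A·√(4πDt)) = 7.78/(0.28 × 2.52 × 11.86) = 0.9297 kg/m³.
(x−vt)²/(4Dt) = (6.63)²/(4 × 0.0731 × 153) = 0.9826; exp(−0.9826) = 0.3743.
C = 0.9297 × 0.3743 = 0.348 kg/m³.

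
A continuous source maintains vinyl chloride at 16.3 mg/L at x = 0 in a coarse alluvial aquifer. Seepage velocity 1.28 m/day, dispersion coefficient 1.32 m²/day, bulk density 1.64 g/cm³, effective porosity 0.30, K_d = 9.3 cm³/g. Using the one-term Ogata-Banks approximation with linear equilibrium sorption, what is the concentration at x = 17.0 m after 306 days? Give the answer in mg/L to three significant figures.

0.136 mg/L

Retardation factor R = 1 + ρ_b·K_d/n = 1 + 1.64 × 9.3/0.30 = 51.84.
Sorption retards both mechanisms: v_R = v/R = 0.02469 m/day, D_R = D/R = 0.02546 m²/day.
v_R·t = 0.02469 × 306 = 7.55514 m; 2√(D_R t) = 5.582 m; argument = (17.0 − 7.55514)/5.582 = 1.692.
C = C₀ × ½·erfc(1.692) = 16.3 × 0.008359 = 0.136 mg/L.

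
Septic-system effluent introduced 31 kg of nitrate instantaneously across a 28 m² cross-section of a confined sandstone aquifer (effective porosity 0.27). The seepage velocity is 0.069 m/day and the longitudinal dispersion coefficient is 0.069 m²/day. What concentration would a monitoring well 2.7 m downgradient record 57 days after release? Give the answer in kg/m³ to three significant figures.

0.530 kg/m³

For an instantaneous plane source, C(x,t) = M/(n_e·A·√(4πDt)) · exp(−(x−vt)²/(4Dt)), with n_e·A the pore (flow) area.
Plume center vt = 0.069 × 57 = 3.933 m, so the well at 2.7 m is 1.233 m upgradient of the peak.
√(4πDt) = 7.030 m, giving peak height M/(n_e·A·√(4πDt)) = 31/(0.27 × 28 × 7.030) = 0.5833 kg/m³.
(x−vt)²/(4Dt) = (-1.233)²/(4 × 0.069 × 57) = 0.09664; exp(−0.09664) = 0.9079.
C = 0.5833 × 0.9079 = 0.530 kg/m³.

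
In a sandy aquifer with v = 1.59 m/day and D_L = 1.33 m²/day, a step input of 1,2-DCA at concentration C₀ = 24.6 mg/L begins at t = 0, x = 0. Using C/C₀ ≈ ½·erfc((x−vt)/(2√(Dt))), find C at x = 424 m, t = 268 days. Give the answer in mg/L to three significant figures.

For a continuous step input, C/C₀ ≈ ½·erfc((x−vt)/(2√(Dt))).
vt = 1.59 × 268 = 426.12 m and 2√(Dt) = 2√(1.33 × 268) = 37.76 m.
Argument (x−vt)/(2√(Dt)) = (424 − 426.12)/37.76 = -0.05614; ½·erfc(-0.05614) = 0.5316.
C = 24.6 × 0.5316 = 13.1 mg/L.

13.1 mg/L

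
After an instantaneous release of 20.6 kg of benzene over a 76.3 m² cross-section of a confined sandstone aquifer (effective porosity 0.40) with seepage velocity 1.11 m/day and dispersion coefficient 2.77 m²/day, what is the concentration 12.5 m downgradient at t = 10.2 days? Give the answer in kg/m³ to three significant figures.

0.0354 kg/m³

For an instantaneous plane source, C(x,t) = M/(n_e·A·√(4πDt)) · exp(−(x−vt)²/(4Dt)), with n_e·A the pore (flow) area.
Plume center vt = 1.11 × 10.2 = 11.322 m, so the well at 12.5 m is 1.178 m downgradient of the peak.
√(4πDt) = 18.84 m, giving peak height M/(n_e·A·√(4πDt)) = 20.6/(0.40 × 76.3 × 18.84) = 0.03583 kg/m³.
(x−vt)²/(4Dt) = (1.178)²/(4 × 2.77 × 10.2) = 0.01228; exp(−0.01228) = 0.9878.
C = 0.03583 × 0.9878 = 0.0354 kg/m³.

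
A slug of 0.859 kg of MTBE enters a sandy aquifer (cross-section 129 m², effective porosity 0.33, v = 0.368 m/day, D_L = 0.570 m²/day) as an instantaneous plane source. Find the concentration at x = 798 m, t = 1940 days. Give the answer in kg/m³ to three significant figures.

3.46e-05 kg/m³

For an instantaneous plane source, C(x,t) = M/(n_e·A·√(4πDt)) · exp(−(x−vt)²/(4Dt)), with n_e·A the pore (flow) area.
Plume center vt = 0.368 × 1940 = 713.92 m, so the well at 798 m is 84.08 m downgradient of the peak.
√(4πDt) = 117.9 m, giving peak height M/(n_e·A·√(4πDt)) = 0.859/(0.33 × 129 × 117.9) = 0.0001711 kg/m³.
(x−vt)²/(4Dt) = (84.08)²/(4 × 0.570 × 1940) = 1.598; exp(−1.598) = 0.2023.
C = 0.0001711 × 0.2023 = 3.46e-05 kg/m³.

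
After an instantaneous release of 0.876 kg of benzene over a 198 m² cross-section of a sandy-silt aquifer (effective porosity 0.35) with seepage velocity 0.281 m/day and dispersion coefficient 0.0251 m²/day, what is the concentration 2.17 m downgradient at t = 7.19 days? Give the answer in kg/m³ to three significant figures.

For an instantaneous plane source, C(x,t) = M/(n_e·A·√(4πDt)) · exp(−(x−vt)²/(4Dt)), with n_e·A the pore (flow) area.
Plume center vt = 0.281 × 7.19 = 2.02039 m, so the well at 2.17 m is 0.14961 m downgradient of the peak.
√(4πDt) = 1.506 m, giving peak height M/(n_e·A·√(4πDt)) = 0.876/(0.35 × 198 × 1.506) = 0.008394 kg/m³.
(x−vt)²/(4Dt) = (0.14961)²/(4 × 0.0251 × 7.19) = 0.03101; exp(−0.03101) = 0.9695.
C = 0.008394 × 0.9695 = 0.00814 kg/m³.

0.00814 kg/m³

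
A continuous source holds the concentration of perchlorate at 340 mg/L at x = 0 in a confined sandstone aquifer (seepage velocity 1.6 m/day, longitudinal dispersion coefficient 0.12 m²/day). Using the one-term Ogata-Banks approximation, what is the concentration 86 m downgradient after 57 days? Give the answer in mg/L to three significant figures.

313 mg/L

For a continuous step input, C/C₀ ≈ ½·erfc((x−vt)/(2√(Dt))).
vt = 1.6 × 57 = 91.2 m and 2√(Dt) = 2√(0.12 × 57) = 5.231 m.
Argument (x−vt)/(2√(Dt)) = (86 − 91.2)/5.231 = -0.9941; ½·erfc(-0.9941) = 0.9201.
C = 340 × 0.9201 = 313 mg/L.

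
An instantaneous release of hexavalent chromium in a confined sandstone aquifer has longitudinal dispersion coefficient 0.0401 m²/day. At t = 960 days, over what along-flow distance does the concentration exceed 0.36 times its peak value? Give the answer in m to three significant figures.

The plume is Gaussian with σ = √(2Dt) = √(2 × 0.0401 × 960) = 8.775 m.
C/C_peak = exp(−Δx²/(2σ²)) = 0.36 ⇒ Δx = σ·√(−2 ln 0.36) = 8.775 × 1.429 = 12.54 m.
Width = 2Δx = 25.1 m.

25.1 m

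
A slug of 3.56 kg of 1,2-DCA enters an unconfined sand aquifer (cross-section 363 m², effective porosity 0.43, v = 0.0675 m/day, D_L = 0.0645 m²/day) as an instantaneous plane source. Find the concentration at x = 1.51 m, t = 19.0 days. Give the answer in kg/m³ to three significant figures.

0.00575 kg/m³

For an instantaneous plane source, C(x,t) = M/(n_e·A·√(4πDt)) · exp(−(x−vt)²/(4Dt)), with n_e·A the pore (flow) area.
Plume center vt = 0.0675 × 19.0 = 1.2825 m, so the well at 1.51 m is 0.2275 m downgradient of the peak.
√(4πDt) = 3.924 m, giving peak height M/(n_e·A·√(4πDt)) = 3.56/(0.43 × 363 × 3.924) = 0.005812 kg/m³.
(x−vt)²/(4Dt) = (0.2275)²/(4 × 0.0645 × 19.0) = 0.01056; exp(−0.01056) = 0.9895.
C = 0.005812 × 0.9895 = 0.00575 kg/m³.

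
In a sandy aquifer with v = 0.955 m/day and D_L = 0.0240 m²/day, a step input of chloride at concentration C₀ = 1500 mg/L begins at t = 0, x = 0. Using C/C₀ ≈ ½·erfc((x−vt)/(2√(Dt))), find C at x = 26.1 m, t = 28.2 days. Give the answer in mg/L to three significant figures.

1140 mg/L

For a continuous step input, C/C₀ ≈ ½·erfc((x−vt)/(2√(Dt))).
vt = 0.955 × 28.2 = 26.931 m and 2√(Dt) = 2√(0.0240 × 28.2) = 1.645 m.
Argument (x−vt)/(2√(Dt)) = (26.1 − 26.931)/1.645 = -0.5052; ½·erfc(-0.5052) = 0.7625.
C = 1500 × 0.7625 = 1140 mg/L.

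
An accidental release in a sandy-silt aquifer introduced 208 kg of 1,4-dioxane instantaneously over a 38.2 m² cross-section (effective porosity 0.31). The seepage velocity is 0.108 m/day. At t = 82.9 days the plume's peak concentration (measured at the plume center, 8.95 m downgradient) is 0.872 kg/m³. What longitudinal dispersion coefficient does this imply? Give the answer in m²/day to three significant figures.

At the plume center C_max = M/(n_e·A·√(4πDt)), so D = M²/(4πt·(n_e·A·C_max)²).
n_e·A·C_max = 0.31 × 38.2 × 0.872 = 10.33 kg/m.
D = 208²/(4π × 82.9 × 10.33²) = 0.389 m²/day.

0.389 m²/day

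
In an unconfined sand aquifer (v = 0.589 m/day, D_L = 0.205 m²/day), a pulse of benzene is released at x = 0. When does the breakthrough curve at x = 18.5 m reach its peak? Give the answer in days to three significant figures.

For the 1D instantaneous-source solution, setting ∂C/∂t = 0 at fixed x gives v²t² + 2Dt − x² = 0, so t = (√(D² + v²x²) − D)/v².
√(D² + v²x²) = √(0.205² + 0.589² × 18.5²) = 10.90; v² = 0.346921.
t = (10.90 − 0.205)/0.346921 = 30.8 days (vs. the pure-advection estimate x/v = 31.4 d).

30.8 days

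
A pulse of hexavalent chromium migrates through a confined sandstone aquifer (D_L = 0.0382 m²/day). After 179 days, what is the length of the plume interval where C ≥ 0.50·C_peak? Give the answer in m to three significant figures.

The plume is Gaussian with σ = √(2Dt) = √(2 × 0.0382 × 179) = 3.698 m.
C/C_peak = exp(−Δx²/(2σ²)) = 0.50 ⇒ Δx = σ·√(−2 ln 0.50) = 3.698 × 1.177 = 4.353 m.
Width = 2Δx = 8.71 m.

8.71 m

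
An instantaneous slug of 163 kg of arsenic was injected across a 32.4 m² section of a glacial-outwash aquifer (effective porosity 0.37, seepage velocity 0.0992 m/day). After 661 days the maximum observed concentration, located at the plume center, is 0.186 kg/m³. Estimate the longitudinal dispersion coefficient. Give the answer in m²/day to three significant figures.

At the plume center C_max = M/(n_e·A·√(4πDt)), so D = M²/(4πt·(n_e·A·C_max)²).
n_e·A·C_max = 0.37 × 32.4 × 0.186 = 2.230 kg/m.
D = 163²/(4π × 661 × 2.230²) = 0.643 m²/day.

0.643 m²/day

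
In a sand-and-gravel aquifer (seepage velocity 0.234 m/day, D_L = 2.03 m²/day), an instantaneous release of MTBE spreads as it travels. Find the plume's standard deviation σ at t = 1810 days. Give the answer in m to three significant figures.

Dispersive spreading gives a Gaussian with σ² = 2Dt; advection only shifts the center.
σ = √(2 × 2.03 × 1810) = 85.7 m.

85.7 m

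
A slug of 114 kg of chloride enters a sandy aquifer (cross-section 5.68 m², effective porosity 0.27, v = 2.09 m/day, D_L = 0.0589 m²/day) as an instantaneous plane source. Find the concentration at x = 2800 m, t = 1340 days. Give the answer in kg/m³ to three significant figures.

For an instantaneous plane source, C(x,t) = M/(n_e·A·√(4πDt)) · exp(−(x−vt)²/(4Dt)), with n_e·A the pore (flow) area.
Plume center vt = 2.09 × 1340 = 2800.6 m, so the well at 2800 m is 0.6 m upgradient of the peak.
√(4πDt) = 31.49 m, giving peak height M/(n_e·A·√(4πDt)) = 114/(0.27 × 5.68 × 31.49) = 2.361 kg/m³.
(x−vt)²/(4Dt) = (-0.6)²/(4 × 0.0589 × 1340) = 0.001140; exp(−0.001140) = 0.9989.
C = 2.361 × 0.9989 = 2.36 kg/m³.

2.36 kg/m³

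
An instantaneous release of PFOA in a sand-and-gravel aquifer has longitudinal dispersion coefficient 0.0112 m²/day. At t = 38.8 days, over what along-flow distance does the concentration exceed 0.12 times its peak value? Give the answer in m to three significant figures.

3.84 m

The plume is Gaussian with σ = √(2Dt) = √(2 × 0.0112 × 38.8) = 0.9323 m.
C/C_peak = exp(−Δx²/(2σ²)) = 0.12 ⇒ Δx = σ·√(−2 ln 0.12) = 0.9323 × 2.059 = 1.920 m.
Width = 2Δx = 3.84 m.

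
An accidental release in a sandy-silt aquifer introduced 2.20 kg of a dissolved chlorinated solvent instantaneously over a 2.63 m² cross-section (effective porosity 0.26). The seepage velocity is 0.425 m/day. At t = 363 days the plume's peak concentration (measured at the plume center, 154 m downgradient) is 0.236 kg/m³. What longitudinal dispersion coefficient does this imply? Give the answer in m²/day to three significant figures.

At the plume center C_max = M/(n_e·A·√(4πDt)), so D = M²/(4πt·(n_e·A·C_max)²).
n_e·A·C_max = 0.26 × 2.63 × 0.236 = 0.1614 kg/m.
D = 2.20²/(4π × 363 × 0.1614²) = 0.0407 m²/day.

0.0407 m²/day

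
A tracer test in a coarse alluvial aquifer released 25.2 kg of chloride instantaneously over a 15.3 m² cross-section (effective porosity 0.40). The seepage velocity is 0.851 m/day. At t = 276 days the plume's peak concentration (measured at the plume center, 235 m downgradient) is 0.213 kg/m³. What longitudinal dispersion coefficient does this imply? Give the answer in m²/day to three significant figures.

At the plume center C_max = M/(n_e·A·√(4πDt)), so D = M²/(4πt·(n_e·A·C_max)²).
n_e·A·C_max = 0.40 × 15.3 × 0.213 = 1.304 kg/m.
D = 25.2²/(4π × 276 × 1.304²) = 0.108 m²/day.

0.108 m²/day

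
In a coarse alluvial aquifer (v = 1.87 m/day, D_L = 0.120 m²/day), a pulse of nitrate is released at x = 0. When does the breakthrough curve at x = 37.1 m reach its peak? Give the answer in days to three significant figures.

For the 1D instantaneous-source solution, setting ∂C/∂t = 0 at fixed x gives v²t² + 2Dt − x² = 0, so t = (√(D² + v²x²) − D)/v².
√(D² + v²x²) = √(0.120² + 1.87² × 37.1²) = 69.38; v² = 3.4969.
t = (69.38 − 0.120)/3.4969 = 19.8 days (vs. the pure-advection estimate x/v = 19.8 d).

19.8 days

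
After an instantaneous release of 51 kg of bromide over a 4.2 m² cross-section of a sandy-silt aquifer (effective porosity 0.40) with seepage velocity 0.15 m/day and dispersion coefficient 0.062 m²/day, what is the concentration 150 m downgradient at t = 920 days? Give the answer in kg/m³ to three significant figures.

For an instantaneous plane source, C(x,t) = M/(n_e·A·√(4πDt)) · exp(−(x−vt)²/(4Dt)), with n_e·A the pore (flow) area.
Plume center vt = 0.15 × 920 = 138 m, so the well at 150 m is 12 m downgradient of the peak.
√(4πDt) = 26.77 m, giving peak height M/(n_e·A·√(4πDt)) = 51/(0.40 × 4.2 × 26.77) = 1.134 kg/m³.
(x−vt)²/(4Dt) = (12)²/(4 × 0.062 × 920) = 0.6311; exp(−0.6311) = 0.5320.
C = 1.134 × 0.5320 = 0.603 kg/m³.

0.603 kg/m³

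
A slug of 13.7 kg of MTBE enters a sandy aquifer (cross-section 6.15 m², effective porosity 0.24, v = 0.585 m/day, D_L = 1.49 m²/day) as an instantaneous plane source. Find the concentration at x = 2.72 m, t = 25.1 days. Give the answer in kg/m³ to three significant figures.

0.164 kg/m³

For an instantaneous plane source, C(x,t) = M/(n_e·A·√(4πDt)) · exp(−(x−vt)²/(4Dt)), with n_e·A the pore (flow) area.
Plume center vt = 0.585 × 25.1 = 14.6835 m, so the well at 2.72 m is 11.9635 m upgradient of the peak.
√(4πDt) = 21.68 m, giving peak height M/(n_e·A·√(4πDt)) = 13.7/(0.24 × 6.15 × 21.68) = 0.4281 kg/m³.
(x−vt)²/(4Dt) = (-11.9635)²/(4 × 1.49 × 25.1) = 0.9567; exp(−0.9567) = 0.3842.
C = 0.4281 × 0.3842 = 0.164 kg/m³.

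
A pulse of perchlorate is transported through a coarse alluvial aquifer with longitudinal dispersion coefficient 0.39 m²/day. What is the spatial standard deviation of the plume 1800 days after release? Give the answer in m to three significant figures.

37.5 m

Dispersive spreading gives a Gaussian with σ² = 2Dt; advection only shifts the center.
σ = √(2 × 0.39 × 1800) = 37.5 m.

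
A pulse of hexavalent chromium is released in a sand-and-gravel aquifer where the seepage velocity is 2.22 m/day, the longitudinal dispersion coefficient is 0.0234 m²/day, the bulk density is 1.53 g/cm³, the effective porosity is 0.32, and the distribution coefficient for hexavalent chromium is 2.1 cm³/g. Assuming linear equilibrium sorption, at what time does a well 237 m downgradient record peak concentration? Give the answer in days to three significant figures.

1180 days

Retardation factor R = 1 + ρ_b·K_d/n = 1 + 1.53 × 2.1/0.32 = 11.04.
Sorption retards both mechanisms: v_R = v/R = 0.2011 m/day, D_R = D/R = 0.002120 m²/day.
Peak time from v_R²t² + 2D_R t − x² = 0: t = (√(D_R² + v_R²x²) − D_R)/v_R².
√(D_R² + v_R²x²) = √(0.002120² + 0.2011² × 237²) = 47.66; v_R² = 0.04044.
t = (47.66 − 0.002120)/0.04044 = 1180 days.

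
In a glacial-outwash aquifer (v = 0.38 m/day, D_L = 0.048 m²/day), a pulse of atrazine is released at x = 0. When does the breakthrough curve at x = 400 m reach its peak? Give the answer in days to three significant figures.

For the 1D instantaneous-source solution, setting ∂C/∂t = 0 at fixed x gives v²t² + 2Dt − x² = 0, so t = (√(D² + v²x²) − D)/v².
√(D² + v²x²) = √(0.048² + 0.38² × 400²) = 152.0; v² = 0.1444.
t = (152.0 − 0.048)/0.1444 = 1050 days (vs. the pure-advection estimate x/v = 1050 d).

1050 days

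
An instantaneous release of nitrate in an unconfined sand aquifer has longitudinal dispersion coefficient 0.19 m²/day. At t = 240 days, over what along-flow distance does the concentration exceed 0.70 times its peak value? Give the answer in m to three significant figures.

The plume is Gaussian with σ = √(2Dt) = √(2 × 0.19 × 240) = 9.550 m.
C/C_peak = exp(−Δx²/(2σ²)) = 0.70 ⇒ Δx = σ·√(−2 ln 0.70) = 9.550 × 0.8446 = 8.066 m.
Width = 2Δx = 16.1 m.

16.1 m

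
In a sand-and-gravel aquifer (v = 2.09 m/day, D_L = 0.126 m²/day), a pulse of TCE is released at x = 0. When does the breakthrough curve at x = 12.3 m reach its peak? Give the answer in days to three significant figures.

For the 1D instantaneous-source solution, setting ∂C/∂t = 0 at fixed x gives v²t² + 2Dt − x² = 0, so t = (√(D² + v²x²) − D)/v².
√(D² + v²x²) = √(0.126² + 2.09² × 12.3²) = 25.71; v² = 4.3681.
t = (25.71 − 0.126)/4.3681 = 5.86 days (vs. the pure-advection estimate x/v = 5.89 d).

5.86 days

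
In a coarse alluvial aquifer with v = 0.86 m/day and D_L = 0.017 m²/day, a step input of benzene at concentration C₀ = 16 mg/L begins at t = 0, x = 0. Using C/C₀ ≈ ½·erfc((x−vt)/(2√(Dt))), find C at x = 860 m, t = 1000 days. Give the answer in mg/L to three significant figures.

8.00 mg/L

For a continuous step input, C/C₀ ≈ ½·erfc((x−vt)/(2√(Dt))).
vt = 0.86 × 1000 = 860 m and 2√(Dt) = 2√(0.017 × 1000) = 8.246 m.
Argument (x−vt)/(2√(Dt)) = (860 − 860)/8.246 = 0; ½·erfc(0) = 0.5000.
C = 16 × 0.5000 = 8.00 mg/L.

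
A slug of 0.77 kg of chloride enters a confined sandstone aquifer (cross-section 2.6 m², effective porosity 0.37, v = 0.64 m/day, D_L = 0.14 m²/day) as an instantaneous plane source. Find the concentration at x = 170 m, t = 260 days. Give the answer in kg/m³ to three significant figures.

0.0342 kg/m³

For an instantaneous plane source, C(x,t) = M/(n_e·A·√(4πDt)) · exp(−(x−vt)²/(4Dt)), with n_e·A the pore (flow) area.
Plume center vt = 0.64 × 260 = 166.4 m, so the well at 170 m is 3.6 m downgradient of the peak.
√(4πDt) = 21.39 m, giving peak height M/(n_e·A·√(4πDt)) = 0.77/(0.37 × 2.6 × 21.39) = 0.03742 kg/m³.
(x−vt)²/(4Dt) = (3.6)²/(4 × 0.14 × 260) = 0.08901; exp(−0.08901) = 0.9148.
C = 0.03742 × 0.9148 = 0.0342 kg/m³.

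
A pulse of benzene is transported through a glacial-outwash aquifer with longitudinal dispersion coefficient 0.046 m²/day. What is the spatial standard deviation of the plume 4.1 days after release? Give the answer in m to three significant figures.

0.614 m

Dispersive spreading gives a Gaussian with σ² = 2Dt; advection only shifts the center.
σ = √(2 × 0.046 × 4.1) = 0.614 m.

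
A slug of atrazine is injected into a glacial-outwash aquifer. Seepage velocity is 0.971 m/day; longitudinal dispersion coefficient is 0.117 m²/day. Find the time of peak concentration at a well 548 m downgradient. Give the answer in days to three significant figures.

564 days

For the 1D instantaneous-source solution, setting ∂C/∂t = 0 at fixed x gives v²t² + 2Dt − x² = 0, so t = (√(D² + v²x²) − D)/v².
√(D² + v²x²) = √(0.117² + 0.971² × 548²) = 532.1; v² = 0.942841.
t = (532.1 − 0.117)/0.942841 = 564 days (vs. the pure-advection estimate x/v = 564 d).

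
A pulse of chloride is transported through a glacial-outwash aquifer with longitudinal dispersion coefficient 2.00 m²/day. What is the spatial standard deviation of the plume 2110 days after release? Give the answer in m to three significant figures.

Dispersive spreading gives a Gaussian with σ² = 2Dt; advection only shifts the center.
σ = √(2 × 2.00 × 2110) = 91.9 m.

91.9 m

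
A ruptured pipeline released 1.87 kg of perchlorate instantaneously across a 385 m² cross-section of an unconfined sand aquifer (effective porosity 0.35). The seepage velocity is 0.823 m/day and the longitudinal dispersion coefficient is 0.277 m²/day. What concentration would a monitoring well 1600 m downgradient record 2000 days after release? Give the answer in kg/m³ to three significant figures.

For an instantaneous plane source, C(x,t) = M/(n_e·A·√(4πDt)) · exp(−(x−vt)²/(4Dt)), with n_e·A the pore (flow) area.
Plume center vt = 0.823 × 2000 = 1646 m, so the well at 1600 m is 46 m upgradient of the peak.
√(4πDt) = 83.44 m, giving peak height M/(n_e·A·√(4πDt)) = 1.87/(0.35 × 385 × 83.44) = 0.0001663 kg/m³.
(x−vt)²/(4Dt) = (-46)²/(4 × 0.277 × 2000) = 0.9549; exp(−0.9549) = 0.3849.
C = 0.0001663 × 0.3849 = 6.40e-05 kg/m³.

6.40e-05 kg/m³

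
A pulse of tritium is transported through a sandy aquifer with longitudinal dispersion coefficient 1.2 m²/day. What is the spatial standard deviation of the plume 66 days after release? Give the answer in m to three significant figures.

Dispersive spreading gives a Gaussian with σ² = 2Dt; advection only shifts the center.
σ = √(2 × 1.2 × 66) = 12.6 m.

12.6 m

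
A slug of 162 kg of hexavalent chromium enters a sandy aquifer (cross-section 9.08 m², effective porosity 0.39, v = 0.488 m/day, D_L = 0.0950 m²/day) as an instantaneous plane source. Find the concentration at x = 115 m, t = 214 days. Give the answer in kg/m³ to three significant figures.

0.725 kg/m³

For an instantaneous plane source, C(x,t) = M/(n_e·A·√(4πDt)) · exp(−(x−vt)²/(4Dt)), with n_e·A the pore (flow) area.
Plume center vt = 0.488 × 214 = 104.432 m, so the well at 115 m is 10.568 m downgradient of the peak.
√(4πDt) = 15.98 m, giving peak height M/(n_e·A·√(4πDt)) = 162/(0.39 × 9.08 × 15.98) = 2.863 kg/m³.
(x−vt)²/(4Dt) = (10.568)²/(4 × 0.0950 × 214) = 1.373; exp(−1.373) = 0.2533.
C = 2.863 × 0.2533 = 0.725 kg/m³.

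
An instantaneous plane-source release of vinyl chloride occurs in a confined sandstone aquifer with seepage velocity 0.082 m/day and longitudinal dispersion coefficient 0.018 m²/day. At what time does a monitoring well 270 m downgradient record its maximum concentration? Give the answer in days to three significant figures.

For the 1D instantaneous-source solution, setting ∂C/∂t = 0 at fixed x gives v²t² + 2Dt − x² = 0, so t = (√(D² + v²x²) − D)/v².
√(D² + v²x²) = √(0.018² + 0.082² × 270²) = 22.14; v² = 0.006724.
t = (22.14 − 0.018)/0.006724 = 3290 days (vs. the pure-advection estimate x/v = 3290 d).

3290 days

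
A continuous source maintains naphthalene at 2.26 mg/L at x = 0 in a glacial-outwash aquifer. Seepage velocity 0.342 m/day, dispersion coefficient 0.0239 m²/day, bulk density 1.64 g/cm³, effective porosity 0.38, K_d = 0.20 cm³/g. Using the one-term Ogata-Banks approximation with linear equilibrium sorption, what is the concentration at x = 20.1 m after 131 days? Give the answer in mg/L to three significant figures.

2.22 mg/L

Retardation factor R = 1 + ρ_b·K_d/n = 1 + 1.64 × 0.20/0.38 = 1.863.
Sorption retards both mechanisms: v_R = v/R = 0.1836 m/day, D_R = D/R = 0.01283 m²/day.
v_R·t = 0.1836 × 131 = 24.0516 m; 2√(D_R t) = 2.593 m; argument = (20.1 − 24.0516)/2.593 = -1.524.
C = C₀ × ½·erfc(-1.524) = 2.26 × 0.9844 = 2.22 mg/L.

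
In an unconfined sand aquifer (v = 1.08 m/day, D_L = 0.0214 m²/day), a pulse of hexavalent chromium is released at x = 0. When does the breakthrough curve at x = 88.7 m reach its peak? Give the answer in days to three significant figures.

For the 1D instantaneous-source solution, setting ∂C/∂t = 0 at fixed x gives v²t² + 2Dt − x² = 0, so t = (√(D² + v²x²) − D)/v².
√(D² + v²x²) = √(0.0214² + 1.08² × 88.7²) = 95.80; v² = 1.1664.
t = (95.80 − 0.0214)/1.1664 = 82.1 days (vs. the pure-advection estimate x/v = 82.1 d).

82.1 days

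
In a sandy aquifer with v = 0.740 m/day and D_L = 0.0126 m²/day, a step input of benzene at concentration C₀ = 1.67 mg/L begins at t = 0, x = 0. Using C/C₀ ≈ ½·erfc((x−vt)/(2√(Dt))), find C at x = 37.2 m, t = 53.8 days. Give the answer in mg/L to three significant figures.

1.65 mg/L

For a continuous step input, C/C₀ ≈ ½·erfc((x−vt)/(2√(Dt))).
vt = 0.740 × 53.8 = 39.812 m and 2√(Dt) = 2√(0.0126 × 53.8) = 1.647 m.
Argument (x−vt)/(2√(Dt)) = (37.2 − 39.812)/1.647 = -1.586; ½·erfc(-1.586) = 0.9875.
C = 1.67 × 0.9875 = 1.65 mg/L.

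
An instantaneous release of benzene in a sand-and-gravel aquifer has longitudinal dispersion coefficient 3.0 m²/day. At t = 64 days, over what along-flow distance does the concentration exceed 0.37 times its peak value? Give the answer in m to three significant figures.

The plume is Gaussian with σ = √(2Dt) = √(2 × 3.0 × 64) = 19.60 m.
C/C_peak = exp(−Δx²/(2σ²)) = 0.37 ⇒ Δx = σ·√(−2 ln 0.37) = 19.60 × 1.410 = 27.64 m.
Width = 2Δx = 55.3 m.

55.3 m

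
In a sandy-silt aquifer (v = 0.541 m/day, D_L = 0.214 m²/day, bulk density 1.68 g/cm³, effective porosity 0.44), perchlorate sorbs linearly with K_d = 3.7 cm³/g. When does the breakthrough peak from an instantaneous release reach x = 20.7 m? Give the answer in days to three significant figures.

568 days

Retardation factor R = 1 + ρ_b·K_d/n = 1 + 1.68 × 3.7/0.44 = 15.13.
Sorption retards both mechanisms: v_R = v/R = 0.03576 m/day, D_R = D/R = 0.01414 m²/day.
Peak time from v_R²t² + 2D_R t − x² = 0: t = (√(D_R² + v_R²x²) − D_R)/v_R².
√(D_R² + v_R²x²) = √(0.01414² + 0.03576² × 20.7²) = 0.7404; v_R² = 0.001279.
t = (0.7404 − 0.01414)/0.001279 = 568 days.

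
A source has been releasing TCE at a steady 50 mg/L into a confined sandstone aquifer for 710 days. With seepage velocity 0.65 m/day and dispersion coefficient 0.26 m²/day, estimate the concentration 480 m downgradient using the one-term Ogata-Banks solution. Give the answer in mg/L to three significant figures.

For a continuous step input, C/C₀ ≈ ½·erfc((x−vt)/(2√(Dt))).
vt = 0.65 × 710 = 461.5 m and 2√(Dt) = 2√(0.26 × 710) = 27.17 m.
Argument (x−vt)/(2√(Dt)) = (480 − 461.5)/27.17 = 0.6809; ½·erfc(0.6809) = 0.1678.
C = 50 × 0.1678 = 8.39 mg/L.

8.39 mg/L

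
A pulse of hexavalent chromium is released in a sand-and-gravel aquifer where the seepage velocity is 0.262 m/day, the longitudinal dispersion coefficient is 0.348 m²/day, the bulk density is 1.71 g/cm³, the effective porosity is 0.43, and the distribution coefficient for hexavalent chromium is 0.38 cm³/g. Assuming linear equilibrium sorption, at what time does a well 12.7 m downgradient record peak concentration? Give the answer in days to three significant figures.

Retardation factor R = 1 + ρ_b·K_d/n = 1 + 1.71 × 0.38/0.43 = 2.511.
Sorption retards both mechanisms: v_R = v/R = 0.1043 m/day, D_R = D/R = 0.1386 m²/day.
Peak time from v_R²t² + 2D_R t − x² = 0: t = (√(D_R² + v_R²x²) − D_R)/v_R².
√(D_R² + v_R²x²) = √(0.1386² + 0.1043² × 12.7²) = 1.332; v_R² = 0.01088.
t = (1.332 − 0.1386)/0.01088 = 110 days.

110 days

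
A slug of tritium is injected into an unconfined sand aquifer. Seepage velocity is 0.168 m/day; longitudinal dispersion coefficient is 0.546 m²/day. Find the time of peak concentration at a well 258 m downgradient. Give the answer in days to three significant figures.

For the 1D instantaneous-source solution, setting ∂C/∂t = 0 at fixed x gives v²t² + 2Dt − x² = 0, so t = (√(D² + v²x²) − D)/v².
√(D² + v²x²) = √(0.546² + 0.168² × 258²) = 43.35; v² = 0.028224.
t = (43.35 − 0.546)/0.028224 = 1520 days (vs. the pure-advection estimate x/v = 1540 d).

1520 days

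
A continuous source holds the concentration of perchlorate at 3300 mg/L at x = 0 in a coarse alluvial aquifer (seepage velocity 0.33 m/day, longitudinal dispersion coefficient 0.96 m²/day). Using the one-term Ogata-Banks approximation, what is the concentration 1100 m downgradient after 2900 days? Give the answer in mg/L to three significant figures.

For a continuous step input, C/C₀ ≈ ½·erfc((x−vt)/(2√(Dt))).
vt = 0.33 × 2900 = 957 m and 2√(Dt) = 2√(0.96 × 2900) = 105.5 m.
Argument (x−vt)/(2√(Dt)) = (1100 − 957)/105.5 = 1.355; ½·erfc(1.355) = 0.02767.
C = 3300 × 0.02767 = 91.3 mg/L.

91.3 mg/L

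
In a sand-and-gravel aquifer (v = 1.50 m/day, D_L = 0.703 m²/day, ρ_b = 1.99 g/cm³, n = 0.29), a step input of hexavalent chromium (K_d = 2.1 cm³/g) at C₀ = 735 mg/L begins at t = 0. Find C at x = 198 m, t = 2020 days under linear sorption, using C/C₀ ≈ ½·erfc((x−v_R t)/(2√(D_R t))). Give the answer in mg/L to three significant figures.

Retardation factor R = 1 + ρ_b·K_d/n = 1 + 1.99 × 2.1/0.29 = 15.41.
Sorption retards both mechanisms: v_R = v/R = 0.09734 m/day, D_R = D/R = 0.04562 m²/day.
v_R·t = 0.09734 × 2020 = 196.6268 m; 2√(D_R t) = 19.20 m; argument = (198 − 196.6268)/19.20 = 0.07152.
C = C₀ × ½·erfc(0.07152) = 735 × 0.4597 = 338 mg/L.

338 mg/L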